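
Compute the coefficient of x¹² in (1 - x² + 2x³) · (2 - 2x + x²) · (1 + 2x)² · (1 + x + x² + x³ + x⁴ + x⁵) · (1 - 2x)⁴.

-280

(1 - x² + 2x³) has coefficients 1,0,-1,2 for degrees 0…3.
(2 - 2x + x²) has coefficients 2,-2,1,0,0,0,0,0,0,0,0,0,0 for degrees 0…12.
Multiplying by (1 + 2x)² gives running coefficients 2,6,1,-4,4,0,0,0,0,0,0,0,0 for degrees 0…12.
Multiplying by (1 + x + x² + x³ + x⁴ + x⁵) gives running coefficients 2,8,9,5,9,9,7,1,0,4,0,0,0 for degrees 0…12.
Finally multiplying by (1 - 2x)⁴, the product of all factors after the first has coefficients 2,-8,-7,61,-39,-103,135,-47,16,-52,48,112,-128 for degrees 0…12.
[x¹²] = 1·(-128) − 1·48 + 2·(-52) = -280.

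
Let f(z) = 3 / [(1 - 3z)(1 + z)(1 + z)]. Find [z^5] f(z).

405

The denominator gives the recurrence a_n = a_(n−1) + 5a_(n−2) + 3a_(n−3) for n ≥ 3; the numerator fixes a_0 = 3, a_1 = 3, a_2 = 18.
Iterating: 3, 3, 18, 42, 141, 405, so a_5 = 405.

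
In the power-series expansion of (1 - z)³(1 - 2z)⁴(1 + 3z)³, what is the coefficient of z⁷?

1352

(1 - z)³ has coefficients 1,-3,3,-1 for degrees 0…3.
(1 - 2z)⁴ has coefficients 1,-8,24,-32,16,0,0,0 for degrees 0…7.
Finally multiplying by (1 + 3z)³, the product of all factors after the first has coefficients 1,1,-21,-5,160,-72,-432,432 for degrees 0…7.
[z⁷] = 1·432 − 3·(-432) + 3·(-72) − 1·160 = 1352.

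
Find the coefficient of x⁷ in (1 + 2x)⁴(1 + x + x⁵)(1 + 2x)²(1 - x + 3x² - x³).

(1 + 2x)⁴ has coefficients 1,8,24,32,16 for degrees 0…4.
(1 + x + x⁵) has coefficients 1,1,0,0,0,1,0,0 for degrees 0…7.
Multiplying by (1 + 2x)² gives running coefficients 1,5,8,4,0,1,4,4 for degrees 0…7.
Finally multiplying by (1 - x + 3x² - x³), the product of all factors after the first has coefficients 1,4,6,10,15,5,-1,3 for degrees 0…7.
[x⁷] = 1·3 + 8·(-1) + 24·5 + 32·15 + 16·10 = 755.

755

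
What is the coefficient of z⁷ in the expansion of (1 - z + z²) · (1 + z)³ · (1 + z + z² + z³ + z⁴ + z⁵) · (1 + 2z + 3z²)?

43

(1 - z + z²) has coefficients 1,-1,1 for degrees 0…2.
(1 + z)³ has coefficients 1,3,3,1,0,0,0,0 for degrees 0…7.
Multiplying by (1 + z + z² + z³ + z⁴ + z⁵) gives running coefficients 1,4,7,8,8,8,7,4 for degrees 0…7.
Finally multiplying by (1 + 2z + 3z²), the product of all factors after the first has coefficients 1,6,18,34,45,48,47,42 for degrees 0…7.
[z⁷] = 1·42 − 1·47 + 1·48 = 43.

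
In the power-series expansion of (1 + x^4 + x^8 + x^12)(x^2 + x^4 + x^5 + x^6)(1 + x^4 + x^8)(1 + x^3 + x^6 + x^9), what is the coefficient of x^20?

(1 + x^4 + x^8 + x^12) has coefficients 1,0,0,0,1,0,0,0,1,0,0,0,1 for degrees 0…12.
(x^2 + x^4 + x^5 + x^6) has coefficients 0,0,1,0,1,1,1,0,0,0,0,0,0,0,0,0,0,0,0,0,0 for degrees 0…20.
Multiplying by (1 + x^4 + x^8) gives running coefficients 0,0,1,0,1,1,2,0,1,1,2,0,1,1,1,0,0,0,0,0,0 for degrees 0…20.
Finally multiplying by (1 + x^3 + x^6 + x^9), the product of all factors after the first has coefficients 0,0,1,0,1,2,2,1,3,3,3,3,4,4,3,4,3,2,2,3,1 for degrees 0…20.
[x^20] = 1·1 + 1·3 + 1·4 + 1·3 = 11.

11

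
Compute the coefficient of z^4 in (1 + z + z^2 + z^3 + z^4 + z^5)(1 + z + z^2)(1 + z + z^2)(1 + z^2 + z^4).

16

(1 + z + z^2 + z^3 + z^4 + z^5) has coefficients 1,1,1,1,1 for degrees 0…4.
(1 + z + z^2) has coefficients 1,1,1,0,0 for degrees 0…4.
Multiplying by (1 + z + z^2) gives running coefficients 1,2,3,2,1 for degrees 0…4.
Finally multiplying by (1 + z^2 + z^4), the product of all factors after the first has coefficients 1,2,4,4,5 for degrees 0…4.
[z^4] = 1·5 + 1·4 + 1·4 + 1·2 + 1·1 = 16.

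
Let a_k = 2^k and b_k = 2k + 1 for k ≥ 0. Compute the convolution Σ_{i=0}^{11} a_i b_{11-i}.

12261

This is [x^11] in the product of the two ordinary generating functions.
Σ = 1·23 + 2·21 + 4·19 + 8·17 + 16·15 + 32·13 + 64·11 + 128·9 + 256·7 + 512·5 + 1024·3 + 2048·1 = 12261.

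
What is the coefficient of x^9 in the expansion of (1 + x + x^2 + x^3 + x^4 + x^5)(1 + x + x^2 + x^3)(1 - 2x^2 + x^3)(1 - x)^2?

-1

(1 + x + x^2 + x^3 + x^4 + x^5) has coefficients 1,1,1,1,1,1 for degrees 0…5.
(1 + x + x^2 + x^3) has coefficients 1,1,1,1,0,0,0,0,0,0 for degrees 0…9.
Multiplying by (1 - 2x^2 + x^3) gives running coefficients 1,1,-1,0,-1,-1,1,0,0,0 for degrees 0…9.
Finally multiplying by (1 - x)^2, the product of all factors after the first has coefficients 1,-1,-2,3,-2,1,2,-3,1,0 for degrees 0…9.
[x^9] = 1·0 + 1·1 + 1·(-3) + 1·2 + 1·1 + 1·(-2) = -1.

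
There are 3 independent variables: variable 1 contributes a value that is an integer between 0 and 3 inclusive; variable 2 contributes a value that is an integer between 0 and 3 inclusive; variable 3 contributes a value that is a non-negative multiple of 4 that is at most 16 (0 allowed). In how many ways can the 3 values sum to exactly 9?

4

The generating function for the choices is (1 + q + q^2 + q^3)·(1 + q + q^2 + q^3)·(1 + q^4 + q^8 + q^12 + q^16); the count is [q^9].
(1 + q + q^2 + q^3) has coefficients 1,1,1,1 for degrees 0…3.
(1 + q + q^2 + q^3) has coefficients 1,1,1,1,0,0,0,0,0,0 for degrees 0…9.
Finally multiplying by (1 + q^4 + q^8 + q^12 + q^16), the product of all factors after the first has coefficients 1,1,1,1,1,1,1,1,1,1 for degrees 0…9.
[q^9] = 1·1 + 1·1 + 1·1 + 1·1 = 4.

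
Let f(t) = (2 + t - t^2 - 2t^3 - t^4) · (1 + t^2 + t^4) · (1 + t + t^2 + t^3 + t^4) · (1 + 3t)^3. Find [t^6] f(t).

(2 + t - t^2 - 2t^3 - t^4) has coefficients 2,1,-1,-2,-1 for degrees 0…4.
(1 + t^2 + t^4) has coefficients 1,0,1,0,1,0,0 for degrees 0…6.
Multiplying by (1 + t + t^2 + t^3 + t^4) gives running coefficients 1,1,2,2,3,2,2 for degrees 0…6.
Finally multiplying by (1 + 3t)^3, the product of all factors after the first has coefficients 1,10,38,74,102,137,155 for degrees 0…6.
[t^6] = 2·155 + 1·137 − 1·102 − 2·74 − 1·38 = 159.

159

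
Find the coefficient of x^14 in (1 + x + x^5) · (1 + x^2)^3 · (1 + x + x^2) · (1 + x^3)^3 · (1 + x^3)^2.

(1 + x + x^5) has coefficients 1,1,0,0,0,1 for degrees 0…5.
(1 + x^2)^3 has coefficients 1,0,3,0,3,0,1,0,0,0,0,0,0,0,0 for degrees 0…14.
Multiplying by (1 + x + x^2) gives running coefficients 1,1,4,3,6,3,4,1,1,0,0,0,0,0,0 for degrees 0…14.
Multiplying by (1 + x^3)^3 gives running coefficients 1,1,4,6,9,15,16,22,22,22,22,16,15,9,6 for degrees 0…14.
Finally multiplying by (1 + x^3)^2, the product of all factors after the first has coefficients 1,1,4,8,11,23,29,41,56,60,75,75,75,75,60 for degrees 0…14.
[x^14] = 1·60 + 1·75 + 1·60 = 195.

195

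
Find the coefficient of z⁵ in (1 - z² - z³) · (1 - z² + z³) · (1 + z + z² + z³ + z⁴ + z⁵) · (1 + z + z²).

(1 - z² - z³) has coefficients 1,0,-1,-1 for degrees 0…3.
(1 - z² + z³) has coefficients 1,0,-1,1,0,0 for degrees 0…5.
Multiplying by (1 + z + z² + z³ + z⁴ + z⁵) gives running coefficients 1,1,0,1,1,1 for degrees 0…5.
Finally multiplying by (1 + z + z²), the product of all factors after the first has coefficients 1,2,2,2,2,3 for degrees 0…5.
[z⁵] = 1·3 − 1·2 − 1·2 = -1.

-1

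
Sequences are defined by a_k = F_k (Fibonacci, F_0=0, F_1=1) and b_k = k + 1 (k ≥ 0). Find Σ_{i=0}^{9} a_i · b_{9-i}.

The convolution is the t^9 coefficient of A(t)B(t).
Σ = 0·10 + 1·9 + 1·8 + 2·7 + 3·6 + 5·5 + 8·4 + 13·3 + 21·2 + 34·1 = 221.

221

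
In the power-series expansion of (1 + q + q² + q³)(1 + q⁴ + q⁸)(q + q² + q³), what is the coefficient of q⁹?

(1 + q + q² + q³) has coefficients 1,1,1,1 for degrees 0…3.
(1 + q⁴ + q⁸) has coefficients 1,0,0,0,1,0,0,0,1,0 for degrees 0…9.
Finally multiplying by (q + q² + q³), the product of all factors after the first has coefficients 0,1,1,1,0,1,1,1,0,1 for degrees 0…9.
[q⁹] = 1·1 + 1·0 + 1·1 + 1·1 = 3.

3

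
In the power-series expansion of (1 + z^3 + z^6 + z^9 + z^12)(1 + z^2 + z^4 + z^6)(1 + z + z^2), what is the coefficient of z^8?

(1 + z^3 + z^6 + z^9 + z^12) has coefficients 1,0,0,1,0,0,1,0,0 for degrees 0…8.
(1 + z^2 + z^4 + z^6) has coefficients 1,0,1,0,1,0,1,0,0 for degrees 0…8.
Finally multiplying by (1 + z + z^2), the product of all factors after the first has coefficients 1,1,2,1,2,1,2,1,1 for degrees 0…8.
[z^8] = 1·1 + 1·1 + 1·2 = 4.

4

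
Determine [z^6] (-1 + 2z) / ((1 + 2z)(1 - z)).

Partial fractions give a closed form: a_n = (-4/3)·(-2)^n + (1/3)·1^n.
At n = 6: a_6 = -85.

-85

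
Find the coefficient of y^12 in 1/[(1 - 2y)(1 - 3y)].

1586131

Partial fractions give a closed form: a_n = (-2)·2^n + (3)·3^n.
At n = 12: a_12 = 1586131.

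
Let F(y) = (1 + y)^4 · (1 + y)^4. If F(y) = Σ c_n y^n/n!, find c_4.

1680

The EGF product rule gives c_4 = Σ_{k_1+k_2=4} C(4; k_1,k_2) · ∏ g_i(k_i), where (1+y)^4 gives the falling factorial (4)_k; (1+y)^4 gives the falling factorial (4)_k.
g_1(k) for k = 0…4: 1, 4, 12, 24, 24.
g_2(k) for k = 0…4: 1, 4, 12, 24, 24.
c_4 = Σ_k C(4,k)·g_1(k)·g_2(4−k) = 1·1·24 + 4·4·24 + 6·12·12 + 4·24·4 + 1·24·1 = 24 + 384 + 864 + 384 + 24 = 1680.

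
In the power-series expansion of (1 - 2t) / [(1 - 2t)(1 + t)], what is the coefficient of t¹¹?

-1

The denominator gives the recurrence a_n = a_(n−1) + 2a_(n−2) for n ≥ 3; the numerator fixes a_0 = 1, a_1 = -1, a_2 = 1.
Iterating: 1, -1, 1, -1, 1, -1, 1, -1, 1, -1, 1, -1, so a_11 = -1.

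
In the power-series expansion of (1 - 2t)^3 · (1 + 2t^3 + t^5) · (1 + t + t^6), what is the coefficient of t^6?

(1 - 2t)^3 has coefficients 1,-6,12,-8 for degrees 0…3.
(1 + 2t^3 + t^5) has coefficients 1,0,0,2,0,1,0 for degrees 0…6.
Finally multiplying by (1 + t + t^6), the product of all factors after the first has coefficients 1,1,0,2,2,1,2 for degrees 0…6.
[t^6] = 1·2 − 6·1 + 12·2 − 8·2 = 4.

4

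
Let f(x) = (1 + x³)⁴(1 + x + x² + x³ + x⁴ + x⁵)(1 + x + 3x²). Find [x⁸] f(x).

(1 + x³)⁴ has coefficients 1,0,0,4,0,0,6,0,0 for degrees 0…8.
(1 + x + x² + x³ + x⁴ + x⁵) has coefficients 1,1,1,1,1,1,0,0,0 for degrees 0…8.
Finally multiplying by (1 + x + 3x²), the product of all factors after the first has coefficients 1,2,5,5,5,5,4,3,0 for degrees 0…8.
[x⁸] = 1·0 + 4·5 + 6·5 = 50.

50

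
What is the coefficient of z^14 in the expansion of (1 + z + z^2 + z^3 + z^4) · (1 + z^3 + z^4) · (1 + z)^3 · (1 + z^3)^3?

66

(1 + z + z^2 + z^3 + z^4) has coefficients 1,1,1,1,1 for degrees 0…4.
(1 + z^3 + z^4) has coefficients 1,0,0,1,1,0,0,0,0,0,0,0,0,0,0 for degrees 0…14.
Multiplying by (1 + z)^3 gives running coefficients 1,3,3,2,4,6,4,1,0,0,0,0,0,0,0 for degrees 0…14.
Finally multiplying by (1 + z^3)^3, the product of all factors after the first has coefficients 1,3,3,5,13,15,13,22,27,19,18,21,14,7,6 for degrees 0…14.
[z^14] = 1·6 + 1·7 + 1·14 + 1·21 + 1·18 = 66.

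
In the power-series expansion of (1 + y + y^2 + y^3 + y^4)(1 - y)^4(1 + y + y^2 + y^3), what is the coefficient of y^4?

-1

(1 + y + y^2 + y^3 + y^4) has coefficients 1,1,1,1,1 for degrees 0…4.
(1 - y)^4 has coefficients 1,-4,6,-4,1 for degrees 0…4.
Finally multiplying by (1 + y + y^2 + y^3), the product of all factors after the first has coefficients 1,-3,3,-1,-1 for degrees 0…4.
[y^4] = 1·(-1) + 1·(-1) + 1·3 + 1·(-3) + 1·1 = -1.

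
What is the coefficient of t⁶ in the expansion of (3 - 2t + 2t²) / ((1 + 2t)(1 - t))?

193

The denominator gives the recurrence a_n = −a_(n−1) + 2a_(n−2) for n ≥ 3; the numerator fixes a_0 = 3, a_1 = -5, a_2 = 13.
Iterating: 3, -5, 13, -23, 49, -95, 193, so a_6 = 193.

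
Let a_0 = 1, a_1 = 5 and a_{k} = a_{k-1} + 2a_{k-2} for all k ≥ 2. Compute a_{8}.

511

The ordinary generating function has denominator 1 - z - 2z^2.
Iterating the recurrence: a_0,…,a_{8} = 1, 5, 7, 17, 31, 65, 127, 257, 511.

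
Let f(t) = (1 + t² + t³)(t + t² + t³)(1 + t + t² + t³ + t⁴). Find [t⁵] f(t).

8

(1 + t² + t³) has coefficients 1,0,1,1 for degrees 0…3.
(t + t² + t³) has coefficients 0,1,1,1,0,0 for degrees 0…5.
Finally multiplying by (1 + t + t² + t³ + t⁴), the product of all factors after the first has coefficients 0,1,2,3,3,3 for degrees 0…5.
[t⁵] = 1·3 + 1·3 + 1·2 = 8.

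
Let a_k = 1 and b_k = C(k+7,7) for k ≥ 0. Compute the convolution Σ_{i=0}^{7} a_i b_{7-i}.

6435

The convolution is the x^7 coefficient of A(x)B(x).
Σ = 1·3432 + 1·1716 + 1·792 + 1·330 + 1·120 + 1·36 + 1·8 + 1·1 = 6435.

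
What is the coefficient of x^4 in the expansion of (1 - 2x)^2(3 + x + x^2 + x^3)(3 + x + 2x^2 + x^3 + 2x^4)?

14

(1 - 2x)^2 has coefficients 1,-4,4 for degrees 0…2.
(3 + x + x^2 + x^3) has coefficients 3,1,1,1,0 for degrees 0…4.
Finally multiplying by (3 + x + 2x^2 + x^3 + 2x^4), the product of all factors after the first has coefficients 9,6,10,9,10 for degrees 0…4.
[x^4] = 1·10 − 4·9 + 4·10 = 14.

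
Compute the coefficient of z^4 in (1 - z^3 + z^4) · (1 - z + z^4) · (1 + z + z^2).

2

(1 - z^3 + z^4) has coefficients 1,0,0,-1,1 for degrees 0…4.
(1 - z + z^4) has coefficients 1,-1,0,0,1 for degrees 0…4.
Finally multiplying by (1 + z + z^2), the product of all factors after the first has coefficients 1,0,0,-1,1 for degrees 0…4.
[z^4] = 1·1 − 1·0 + 1·1 = 2.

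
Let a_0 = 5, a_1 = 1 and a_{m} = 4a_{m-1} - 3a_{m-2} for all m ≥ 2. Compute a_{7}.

-4367

The ordinary generating function has denominator 1 - 4y + 3y^2.
Iterating the recurrence: a_0,…,a_{7} = 5, 1, -11, -47, -155, -479, -1451, -4367.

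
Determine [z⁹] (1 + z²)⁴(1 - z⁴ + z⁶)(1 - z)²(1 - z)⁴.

(1 + z²)⁴ has coefficients 1,0,4,0,6,0,4,0,1 for degrees 0…8.
(1 - z⁴ + z⁶) has coefficients 1,0,0,0,-1,0,1,0,0,0 for degrees 0…9.
Multiplying by (1 - z)² gives running coefficients 1,-2,1,0,-1,2,0,-2,1,0 for degrees 0…9.
Finally multiplying by (1 - z)⁴, the product of all factors after the first has coefficients 1,-6,15,-20,14,0,-13,14,0,-14 for degrees 0…9.
[z⁹] = 1·(-14) + 4·14 + 6·0 + 4·(-20) + 1·(-6) = -44.

-44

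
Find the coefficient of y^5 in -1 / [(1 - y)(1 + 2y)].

21

The denominator gives the recurrence a_n = −a_(n−1) + 2a_(n−2) for n ≥ 2; the numerator fixes a_0 = -1, a_1 = 1.
Iterating: -1, 1, -3, 5, -11, 21, so a_5 = 21.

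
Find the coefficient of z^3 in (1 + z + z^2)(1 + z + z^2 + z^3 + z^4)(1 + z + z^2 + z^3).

(1 + z + z^2) has coefficients 1,1,1 for degrees 0…2.
(1 + z + z^2 + z^3 + z^4) has coefficients 1,1,1,1 for degrees 0…3.
Finally multiplying by (1 + z + z^2 + z^3), the product of all factors after the first has coefficients 1,2,3,4 for degrees 0…3.
[z^3] = 1·4 + 1·3 + 1·2 = 9.

9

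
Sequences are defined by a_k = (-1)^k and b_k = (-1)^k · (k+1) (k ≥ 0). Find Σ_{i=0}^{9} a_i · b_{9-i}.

-55

The convolution is the x^9 coefficient of A(x)B(x).
Σ = 1·(-10) − 1·9 + 1·(-8) − 1·7 + 1·(-6) − 1·5 + 1·(-4) − 1·3 + 1·(-2) − 1·1 = -55.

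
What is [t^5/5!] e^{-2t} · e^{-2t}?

-1024

The EGF product rule gives c_5 = Σ_{k_1+k_2=5} C(5; k_1,k_2) · ∏ g_i(k_i), where e^{-2t} gives (-2)^k; e^{-2t} gives (-2)^k.
g_1(k) for k = 0…5: 1, -2, 4, -8, 16, -32.
g_2(k) for k = 0…5: 1, -2, 4, -8, 16, -32.
c_5 = Σ_k C(5,k)·g_1(k)·g_2(5−k) = 1·1·(-32) + 5·(-2)·16 + 10·4·(-8) + 10·(-8)·4 + 5·16·(-2) + 1·(-32)·1 = −32 − 160 − 320 − 320 − 160 − 32 = -1024.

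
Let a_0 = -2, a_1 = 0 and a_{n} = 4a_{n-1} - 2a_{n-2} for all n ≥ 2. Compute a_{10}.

89152

The ordinary generating function has denominator 1 - 4y + 2y^2.
Iterating the recurrence: a_0,…,a_{10} = -2, 0, 4, 16, 56, 192, 656, 2240, 7648, 26112, 89152.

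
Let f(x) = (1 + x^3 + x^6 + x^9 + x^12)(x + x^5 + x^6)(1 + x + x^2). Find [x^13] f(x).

(1 + x^3 + x^6 + x^9 + x^12) has coefficients 1,0,0,1,0,0,1,0,0,1,0,0,1 for degrees 0…12.
(x + x^5 + x^6) has coefficients 0,1,0,0,0,1,1,0,0,0,0,0,0,0 for degrees 0…13.
Finally multiplying by (1 + x + x^2), the product of all factors after the first has coefficients 0,1,1,1,0,1,2,2,1,0,0,0,0,0 for degrees 0…13.
[x^13] = 1·0 + 1·0 + 1·2 + 1·0 + 1·1 = 3.

3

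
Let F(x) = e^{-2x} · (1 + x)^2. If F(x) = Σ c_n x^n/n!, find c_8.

The EGF product rule gives c_8 = Σ_{k_1+k_2=8} C(8; k_1,k_2) · ∏ g_i(k_i), where e^{-2x} gives (-2)^k; (1+x)^2 gives the falling factorial (2)_k.
g_1(k) for k = 0…8: 1, -2, 4, -8, 16, -32, 64, -128, 256.
g_2(k) for k = 0…8: 1, 2, 2, 0, 0, 0, 0, 0, 0.
c_8 = Σ_k C(8,k)·g_1(k)·g_2(8−k) = 28·64·2 + 8·(-128)·2 + 1·256·1 = 3584 − 2048 + 256 = 1792.

1792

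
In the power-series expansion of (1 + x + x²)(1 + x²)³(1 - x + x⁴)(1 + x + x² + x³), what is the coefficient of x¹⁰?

12

(1 + x + x²) has coefficients 1,1,1 for degrees 0…2.
(1 + x²)³ has coefficients 1,0,3,0,3,0,1,0,0,0,0 for degrees 0…10.
Multiplying by (1 - x + x⁴) gives running coefficients 1,-1,3,-3,4,-3,4,-1,3,0,1 for degrees 0…10.
Finally multiplying by (1 + x + x² + x³), the product of all factors after the first has coefficients 1,0,3,0,3,1,2,4,3,6,3 for degrees 0…10.
[x¹⁰] = 1·3 + 1·6 + 1·3 = 12.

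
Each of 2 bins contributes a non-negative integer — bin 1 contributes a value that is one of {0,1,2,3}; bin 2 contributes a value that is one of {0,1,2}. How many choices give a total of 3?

3

The generating function for the choices is (1 + q + q^2 + q^3)·(1 + q + q^2); the count is [q^3].
(1 + q + q^2 + q^3) has coefficients 1,1,1,1 for degrees 0…3.
(1 + q + q^2) has coefficients 1,1,1,0 for degrees 0…3.
[q^3] = 1·0 + 1·1 + 1·1 + 1·1 = 3.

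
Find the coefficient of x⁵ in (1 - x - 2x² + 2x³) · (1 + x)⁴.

3

(1 - x - 2x² + 2x³) has coefficients 1,-1,-2,2 for degrees 0…3.
(1 + x)⁴ has coefficients 1,4,6,4,1,0 for degrees 0…5.
[x⁵] = 1·0 − 1·1 − 2·4 + 2·6 = 3.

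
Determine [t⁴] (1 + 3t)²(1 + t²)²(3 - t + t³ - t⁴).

50

(1 + 3t)² has coefficients 1,6,9 for degrees 0…2.
(1 + t²)² has coefficients 1,0,2,0,1 for degrees 0…4.
Finally multiplying by (3 - t + t³ - t⁴), the product of all factors after the first has coefficients 3,-1,6,-1,2 for degrees 0…4.
[t⁴] = 1·2 + 6·(-1) + 9·6 = 50.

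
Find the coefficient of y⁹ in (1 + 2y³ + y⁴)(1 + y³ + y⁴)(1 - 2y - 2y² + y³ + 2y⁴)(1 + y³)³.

10

(1 + 2y³ + y⁴) has coefficients 1,0,0,2,1 for degrees 0…4.
(1 + y³ + y⁴) has coefficients 1,0,0,1,1,0,0,0,0,0 for degrees 0…9.
Multiplying by (1 - 2y - 2y² + y³ + 2y⁴) gives running coefficients 1,-2,-2,2,1,-4,-1,3,2,0 for degrees 0…9.
Finally multiplying by (1 + y³)³, the product of all factors after the first has coefficients 1,-2,-2,5,-5,-10,8,0,-16,4 for degrees 0…9.
[y⁹] = 1·4 + 2·8 + 1·(-10) = 10.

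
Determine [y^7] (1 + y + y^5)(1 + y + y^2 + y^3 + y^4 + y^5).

(1 + y + y^5) has coefficients 1,1,0,0,0,1 for degrees 0…5.
(1 + y + y^2 + y^3 + y^4 + y^5) has coefficients 1,1,1,1,1,1,0,0 for degrees 0…7.
[y^7] = 1·0 + 1·0 + 1·1 = 1.

1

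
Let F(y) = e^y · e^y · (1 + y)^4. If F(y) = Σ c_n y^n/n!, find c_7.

The EGF product rule gives c_7 = Σ_{k_1+k_2+k_3=7} C(7; k_1,k_2,k_3) · ∏ g_i(k_i), where e^y gives (1)^k; e^y gives (1)^k; (1+y)^4 gives the falling factorial (4)_k.
g_1(k) for k = 0…7: 1, 1, 1, 1, 1, 1, 1, 1.
g_2(k) for k = 0…7: 1, 1, 1, 1, 1, 1, 1, 1.
g_3(k) for k = 0…7: 1, 4, 12, 24, 24, 0, 0, 0.
First combine the last two factors: h(k) = Σ_j C(k,j)·g_2(j)·g_3(k−j) for k = 0…7: 1, 5, 21, 73, 209, 501, 1045, 1961.
c_7 = Σ_k C(7,k)·g_1(k)·h(7−k) = 1·1·1961 + 7·1·1045 + 21·1·501 + 35·1·209 + 35·1·73 + 21·1·21 + 7·1·5 + 1·1·1 = 1961 + 7315 + 10521 + 7315 + 2555 + 441 + 35 + 1 = 30144.

30144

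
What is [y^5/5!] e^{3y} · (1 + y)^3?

The EGF product rule gives c_5 = Σ_{k_1+k_2=5} C(5; k_1,k_2) · ∏ g_i(k_i), where e^{3y} gives (3)^k; (1+y)^3 gives the falling factorial (3)_k.
g_1(k) for k = 0…5: 1, 3, 9, 27, 81, 243.
g_2(k) for k = 0…5: 1, 3, 6, 6, 0, 0.
c_5 = Σ_k C(5,k)·g_1(k)·g_2(5−k) = 10·9·6 + 10·27·6 + 5·81·3 + 1·243·1 = 540 + 1620 + 1215 + 243 = 3618.

3618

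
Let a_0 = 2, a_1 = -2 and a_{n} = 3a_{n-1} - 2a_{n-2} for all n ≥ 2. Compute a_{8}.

The ordinary generating function has denominator 1 - 3q + 2q^2.
Iterating the recurrence: a_0,…,a_{8} = 2, -2, -10, -26, -58, -122, -250, -506, -1018.

-1018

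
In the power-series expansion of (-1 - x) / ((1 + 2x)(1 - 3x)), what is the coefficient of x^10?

-47444

Partial fractions give a closed form: a_n = (-1/5)·(-2)^n + (-4/5)·3^n.
At n = 10: a_10 = -47444.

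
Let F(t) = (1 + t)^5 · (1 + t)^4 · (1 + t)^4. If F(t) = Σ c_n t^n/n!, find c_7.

8648640

The EGF product rule gives c_7 = Σ_{k_1+k_2+k_3=7} C(7; k_1,k_2,k_3) · ∏ g_i(k_i), where (1+t)^5 gives the falling factorial (5)_k; (1+t)^4 gives the falling factorial (4)_k; (1+t)^4 gives the falling factorial (4)_k.
g_1(k) for k = 0…7: 1, 5, 20, 60, 120, 120, 0, 0.
g_2(k) for k = 0…7: 1, 4, 12, 24, 24, 0, 0, 0.
g_3(k) for k = 0…7: 1, 4, 12, 24, 24, 0, 0, 0.
First combine the last two factors: h(k) = Σ_j C(k,j)·g_2(j)·g_3(k−j) for k = 0…7: 1, 8, 56, 336, 1680, 6720, 20160, 40320.
c_7 = Σ_k C(7,k)·g_1(k)·h(7−k) = 1·1·40320 + 7·5·20160 + 21·20·6720 + 35·60·1680 + 35·120·336 + 21·120·56 = 40320 + 705600 + 2822400 + 3528000 + 1411200 + 141120 = 8648640.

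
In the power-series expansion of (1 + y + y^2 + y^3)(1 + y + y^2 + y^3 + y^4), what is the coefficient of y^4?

(1 + y + y^2 + y^3) has coefficients 1,1,1,1 for degrees 0…3.
(1 + y + y^2 + y^3 + y^4) has coefficients 1,1,1,1,1 for degrees 0…4.
[y^4] = 1·1 + 1·1 + 1·1 + 1·1 = 4.

4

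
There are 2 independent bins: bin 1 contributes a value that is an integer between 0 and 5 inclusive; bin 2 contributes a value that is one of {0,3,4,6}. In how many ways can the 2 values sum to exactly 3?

2

The generating function for the choices is (1 + q + q^2 + q^3 + q^4 + q^5)·(1 + q^3 + q^4 + q^6); the count is [q^3].
(1 + q + q^2 + q^3 + q^4 + q^5) has coefficients 1,1,1,1 for degrees 0…3.
(1 + q^3 + q^4 + q^6) has coefficients 1,0,0,1 for degrees 0…3.
[q^3] = 1·1 + 1·0 + 1·0 + 1·1 = 2.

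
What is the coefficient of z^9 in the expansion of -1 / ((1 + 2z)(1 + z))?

1023

Partial fractions give a closed form: a_n = (-2)·(-2)^n + (1)·(-1)^n.
At n = 9: a_9 = 1023.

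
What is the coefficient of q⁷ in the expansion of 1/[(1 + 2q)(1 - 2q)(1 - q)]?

85

Partial fractions give a closed form: a_n = (1/3)·(-2)^n + (1)·2^n + (-1/3)·1^n.
At n = 7: a_7 = 85.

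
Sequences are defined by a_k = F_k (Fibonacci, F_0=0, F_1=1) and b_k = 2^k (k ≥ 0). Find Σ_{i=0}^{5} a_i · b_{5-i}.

43

The convolution is the t^5 coefficient of A(t)B(t).
Σ = 0·32 + 1·16 + 1·8 + 2·4 + 3·2 + 5·1 = 43.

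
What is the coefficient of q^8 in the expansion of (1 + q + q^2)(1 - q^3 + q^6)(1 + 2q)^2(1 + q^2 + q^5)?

(1 + q + q^2) has coefficients 1,1,1 for degrees 0…2.
(1 - q^3 + q^6) has coefficients 1,0,0,-1,0,0,1,0,0 for degrees 0…8.
Multiplying by (1 + 2q)^2 gives running coefficients 1,4,4,-1,-4,-4,1,4,4 for degrees 0…8.
Finally multiplying by (1 + q^2 + q^5), the product of all factors after the first has coefficients 1,4,5,3,0,-4,1,4,4 for degrees 0…8.
[q^8] = 1·4 + 1·4 + 1·1 = 9.

9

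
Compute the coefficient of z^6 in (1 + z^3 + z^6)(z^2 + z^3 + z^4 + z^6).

(1 + z^3 + z^6) has coefficients 1,0,0,1,0,0,1 for degrees 0…6.
(z^2 + z^3 + z^4 + z^6) has coefficients 0,0,1,1,1,0,1 for degrees 0…6.
[z^6] = 1·1 + 1·1 + 1·0 = 2.

2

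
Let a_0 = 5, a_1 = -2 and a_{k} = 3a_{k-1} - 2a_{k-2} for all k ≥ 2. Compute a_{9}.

-3572

The ordinary generating function has denominator 1 - 3x + 2x^2.
Iterating the recurrence: a_0,…,a_{9} = 5, -2, -16, -44, -100, -212, -436, -884, -1780, -3572.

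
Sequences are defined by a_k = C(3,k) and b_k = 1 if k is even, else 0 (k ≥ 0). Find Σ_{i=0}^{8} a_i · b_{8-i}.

Write out a_i and b_{8-i} for i = 0,…,8 and sum the products.
Σ = 1·1 + 3·0 + 3·1 + 1·0 + 0·1 + 0·0 + 0·1 + 0·0 + 0·1 = 4.

4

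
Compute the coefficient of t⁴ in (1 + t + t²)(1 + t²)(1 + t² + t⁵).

(1 + t + t²) has coefficients 1,1,1 for degrees 0…2.
(1 + t²) has coefficients 1,0,1,0,0 for degrees 0…4.
Finally multiplying by (1 + t² + t⁵), the product of all factors after the first has coefficients 1,0,2,0,1 for degrees 0…4.
[t⁴] = 1·1 + 1·0 + 1·2 = 3.

3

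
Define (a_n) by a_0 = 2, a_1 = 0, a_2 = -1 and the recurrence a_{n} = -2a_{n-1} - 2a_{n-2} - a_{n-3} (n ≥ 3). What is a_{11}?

-3

The ordinary generating function has denominator 1 + 2q + 2q^2 + q^3.
Iterating the recurrence: a_0,…,a_{11} = 2, 0, -1, 0, 2, -3, 2, 0, -1, 0, 2, -3.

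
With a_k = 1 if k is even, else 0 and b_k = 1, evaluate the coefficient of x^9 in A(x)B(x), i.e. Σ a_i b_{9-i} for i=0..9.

5

This is [x^9] in the product of the two ordinary generating functions.
Σ = 1·1 + 0·1 + 1·1 + 0·1 + 1·1 + 0·1 + 1·1 + 0·1 + 1·1 + 0·1 = 5.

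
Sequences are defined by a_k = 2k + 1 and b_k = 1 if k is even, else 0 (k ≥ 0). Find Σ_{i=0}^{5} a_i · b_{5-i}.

The convolution is the x^5 coefficient of A(x)B(x).
Σ = 1·0 + 3·1 + 5·0 + 7·1 + 9·0 + 11·1 = 21.

21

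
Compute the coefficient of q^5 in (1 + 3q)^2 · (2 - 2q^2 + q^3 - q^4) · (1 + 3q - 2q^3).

(1 + 3q)^2 has coefficients 1,6,9 for degrees 0…2.
(2 - 2q^2 + q^3 - q^4) has coefficients 2,0,-2,1,-1,0 for degrees 0…5.
Finally multiplying by (1 + 3q - 2q^3), the product of all factors after the first has coefficients 2,6,-2,-9,2,1 for degrees 0…5.
[q^5] = 1·1 + 6·2 + 9·(-9) = -68.

-68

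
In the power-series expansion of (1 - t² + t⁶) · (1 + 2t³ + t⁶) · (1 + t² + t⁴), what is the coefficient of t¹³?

(1 - t² + t⁶) has coefficients 1,0,-1,0,0,0,1 for degrees 0…6.
(1 + 2t³ + t⁶) has coefficients 1,0,0,2,0,0,1,0,0,0,0,0,0,0 for degrees 0…13.
Finally multiplying by (1 + t² + t⁴), the product of all factors after the first has coefficients 1,0,1,2,1,2,1,2,1,0,1,0,0,0 for degrees 0…13.
[t¹³] = 1·0 − 1·0 + 1·2 = 2.

2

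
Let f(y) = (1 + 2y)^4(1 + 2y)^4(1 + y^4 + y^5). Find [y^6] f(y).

(1 + 2y)^4 has coefficients 1,8,24,32,16 for degrees 0…4.
(1 + 2y)^4 has coefficients 1,8,24,32,16,0,0 for degrees 0…6.
Finally multiplying by (1 + y^4 + y^5), the product of all factors after the first has coefficients 1,8,24,32,17,9,32 for degrees 0…6.
[y^6] = 1·32 + 8·9 + 24·17 + 32·32 + 16·24 = 1920.

1920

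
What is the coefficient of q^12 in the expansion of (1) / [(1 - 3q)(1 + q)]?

The denominator gives the recurrence a_n = 2a_(n−1) + 3a_(n−2) for n ≥ 3; the numerator fixes a_0 = 1, a_1 = 2, a_2 = 7.
Iterating: 1, 2, 7, 20, 61, 182, 547, 1640, 4921, 14762, 44287, 132860, 398581, so a_12 = 398581.

398581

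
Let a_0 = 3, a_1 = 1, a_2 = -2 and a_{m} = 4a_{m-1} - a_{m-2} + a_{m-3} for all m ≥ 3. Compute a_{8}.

-4419

The ordinary generating function has denominator 1 - 4q + q^2 - q^3.
Iterating the recurrence: a_0,…,a_{8} = 3, 1, -2, -6, -21, -80, -305, -1161, -4419.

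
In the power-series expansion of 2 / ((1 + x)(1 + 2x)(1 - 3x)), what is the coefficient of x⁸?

6314

Partial fractions give a closed form: a_n = (-1/2)·(-1)^n + (8/5)·(-2)^n + (9/10)·3^n.
At n = 8: a_8 = 6314.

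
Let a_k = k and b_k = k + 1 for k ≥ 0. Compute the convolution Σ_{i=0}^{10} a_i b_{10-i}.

220

The convolution is the t^10 coefficient of A(t)B(t).
Σ = 0·11 + 1·10 + 2·9 + 3·8 + 4·7 + 5·6 + 6·5 + 7·4 + 8·3 + 9·2 + 10·1 = 220.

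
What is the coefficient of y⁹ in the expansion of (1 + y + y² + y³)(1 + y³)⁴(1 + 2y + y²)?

28

(1 + y + y² + y³) has coefficients 1,1,1,1 for degrees 0…3.
(1 + y³)⁴ has coefficients 1,0,0,4,0,0,6,0,0,4 for degrees 0…9.
Finally multiplying by (1 + 2y + y²), the product of all factors after the first has coefficients 1,2,1,4,8,4,6,12,6,4 for degrees 0…9.
[y⁹] = 1·4 + 1·6 + 1·12 + 1·6 = 28.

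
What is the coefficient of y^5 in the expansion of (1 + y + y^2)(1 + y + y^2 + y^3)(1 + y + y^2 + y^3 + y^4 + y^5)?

12

(1 + y + y^2) has coefficients 1,1,1 for degrees 0…2.
(1 + y + y^2 + y^3) has coefficients 1,1,1,1,0,0 for degrees 0…5.
Finally multiplying by (1 + y + y^2 + y^3 + y^4 + y^5), the product of all factors after the first has coefficients 1,2,3,4,4,4 for degrees 0…5.
[y^5] = 1·4 + 1·4 + 1·4 = 12.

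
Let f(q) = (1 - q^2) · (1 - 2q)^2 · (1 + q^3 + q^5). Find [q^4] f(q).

-8

(1 - q^2) has coefficients 1,0,-1 for degrees 0…2.
(1 - 2q)^2 has coefficients 1,-4,4,0,0 for degrees 0…4.
Finally multiplying by (1 + q^3 + q^5), the product of all factors after the first has coefficients 1,-4,4,1,-4 for degrees 0…4.
[q^4] = 1·(-4) − 1·4 = -8.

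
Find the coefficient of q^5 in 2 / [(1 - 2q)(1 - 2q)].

384

The denominator gives the recurrence a_n = 4a_(n−1) − 4a_(n−2) for n ≥ 2; the numerator fixes a_0 = 2, a_1 = 8.
Iterating: 2, 8, 24, 64, 160, 384, so a_5 = 384.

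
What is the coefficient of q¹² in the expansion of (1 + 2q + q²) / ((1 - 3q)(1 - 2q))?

The denominator gives the recurrence a_n = 5a_(n−1) − 6a_(n−2) for n ≥ 3; the numerator fixes a_0 = 1, a_1 = 7, a_2 = 30.
Iterating: 1, 7, 30, 108, 360, 1152, 3600, 11088, 33840, 102672, 310320, 935568, 2815920, so a_12 = 2815920.

2815920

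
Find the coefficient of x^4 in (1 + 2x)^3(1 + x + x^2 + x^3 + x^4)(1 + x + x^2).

(1 + 2x)^3 has coefficients 1,6,12,8 for degrees 0…3.
(1 + x + x^2 + x^3 + x^4) has coefficients 1,1,1,1,1 for degrees 0…4.
Finally multiplying by (1 + x + x^2), the product of all factors after the first has coefficients 1,2,3,3,3 for degrees 0…4.
[x^4] = 1·3 + 6·3 + 12·3 + 8·2 = 73.

73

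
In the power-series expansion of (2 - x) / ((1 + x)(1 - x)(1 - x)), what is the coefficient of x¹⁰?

7

The denominator gives the recurrence a_n = a_(n−1) + a_(n−2) − a_(n−3) for n ≥ 3; the numerator fixes a_0 = 2, a_1 = 1, a_2 = 3.
Iterating: 2, 1, 3, 2, 4, 3, 5, 4, 6, 5, 7, so a_10 = 7.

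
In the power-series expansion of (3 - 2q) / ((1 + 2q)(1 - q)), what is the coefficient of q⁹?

-1365

The denominator gives the recurrence a_n = −a_(n−1) + 2a_(n−2) for n ≥ 2; the numerator fixes a_0 = 3, a_1 = -5.
Iterating: 3, -5, 11, -21, 43, -85, 171, -341, 683, -1365, so a_9 = -1365.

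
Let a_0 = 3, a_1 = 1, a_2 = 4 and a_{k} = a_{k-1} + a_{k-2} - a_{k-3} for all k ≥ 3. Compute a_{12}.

9

The ordinary generating function has denominator 1 - x - x^2 + x^3.
Iterating the recurrence: a_0,…,a_{12} = 3, 1, 4, 2, 5, 3, 6, 4, 7, 5, 8, 6, 9.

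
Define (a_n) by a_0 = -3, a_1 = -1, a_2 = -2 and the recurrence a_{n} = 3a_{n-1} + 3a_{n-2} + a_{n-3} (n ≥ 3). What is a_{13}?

-8010367

The ordinary generating function has denominator 1 - 3y - 3y^2 - y^3.
Iterating the recurrence: a_0,…,a_{13} = -3, -1, -2, -12, -43, -167, -642, -2470, -9503, -36561, -140662, -541172, -2082063, -8010367.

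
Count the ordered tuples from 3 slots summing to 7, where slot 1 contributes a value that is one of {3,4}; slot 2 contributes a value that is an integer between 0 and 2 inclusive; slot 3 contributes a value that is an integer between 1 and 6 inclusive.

The generating function for the choices is (y³ + y⁴)·(1 + y + y²)·(y + y² + y³ + y⁴ + y⁵ + y⁶); the count is [y⁷].
(y³ + y⁴) has coefficients 0,0,0,1,1 for degrees 0…4.
(1 + y + y²) has coefficients 1,1,1,0,0,0,0,0 for degrees 0…7.
Finally multiplying by (y + y² + y³ + y⁴ + y⁵ + y⁶), the product of all factors after the first has coefficients 0,1,2,3,3,3,3,2 for degrees 0…7.
[y⁷] = 1·3 + 1·3 = 6.

6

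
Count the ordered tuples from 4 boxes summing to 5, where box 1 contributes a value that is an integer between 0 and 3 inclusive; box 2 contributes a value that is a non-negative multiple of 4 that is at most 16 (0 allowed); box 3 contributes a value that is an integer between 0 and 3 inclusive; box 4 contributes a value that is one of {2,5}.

5

The generating function for the choices is (1 + t + t^2 + t^3)·(1 + t^4 + t^8 + t^12 + t^16)·(1 + t + t^2 + t^3)·(t^2 + t^5); the count is [t^5].
(1 + t + t^2 + t^3) has coefficients 1,1,1,1 for degrees 0…3.
(1 + t^4 + t^8 + t^12 + t^16) has coefficients 1,0,0,0,1,0 for degrees 0…5.
Multiplying by (1 + t + t^2 + t^3) gives running coefficients 1,1,1,1,1,1 for degrees 0…5.
Finally multiplying by (t^2 + t^5), the product of all factors after the first has coefficients 0,0,1,1,1,2 for degrees 0…5.
[t^5] = 1·2 + 1·1 + 1·1 + 1·1 = 5.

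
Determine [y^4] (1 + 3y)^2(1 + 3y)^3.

405

(1 + 3y)^2 has coefficients 1,6,9 for degrees 0…2.
(1 + 3y)^3 has coefficients 1,9,27,27,0 for degrees 0…4.
[y^4] = 1·0 + 6·27 + 9·27 = 405.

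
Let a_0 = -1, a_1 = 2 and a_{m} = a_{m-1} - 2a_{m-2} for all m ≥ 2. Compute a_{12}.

136

The ordinary generating function has denominator 1 - z + 2z^2.
Iterating the recurrence: a_0,…,a_{12} = -1, 2, 4, 0, -8, -8, 8, 24, 8, -40, -56, 24, 136.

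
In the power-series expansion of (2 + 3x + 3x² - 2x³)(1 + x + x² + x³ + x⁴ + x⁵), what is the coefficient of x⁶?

4

(2 + 3x + 3x² - 2x³) has coefficients 2,3,3,-2 for degrees 0…3.
(1 + x + x² + x³ + x⁴ + x⁵) has coefficients 1,1,1,1,1,1,0 for degrees 0…6.
[x⁶] = 2·0 + 3·1 + 3·1 − 2·1 = 4.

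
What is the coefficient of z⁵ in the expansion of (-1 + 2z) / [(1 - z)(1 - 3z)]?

The denominator gives the recurrence a_n = 4a_(n−1) − 3a_(n−2) for n ≥ 3; the numerator fixes a_0 = -1, a_1 = -2, a_2 = -5.
Iterating: -1, -2, -5, -14, -41, -122, so a_5 = -122.

-122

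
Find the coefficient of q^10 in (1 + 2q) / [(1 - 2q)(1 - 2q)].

The denominator gives the recurrence a_n = 4a_(n−1) − 4a_(n−2) for n ≥ 2; the numerator fixes a_0 = 1, a_1 = 6.
Iterating: 1, 6, 20, 56, 144, 352, 832, 1920, 4352, 9728, 21504, so a_10 = 21504.

21504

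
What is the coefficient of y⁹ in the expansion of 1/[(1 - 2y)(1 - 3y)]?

58025

Partial fractions give a closed form: a_n = (-2)·2^n + (3)·3^n.
At n = 9: a_9 = 58025.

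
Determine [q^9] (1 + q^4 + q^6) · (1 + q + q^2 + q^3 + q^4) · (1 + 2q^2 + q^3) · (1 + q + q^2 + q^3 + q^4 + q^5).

36

(1 + q^4 + q^6) has coefficients 1,0,0,0,1,0,1 for degrees 0…6.
(1 + q + q^2 + q^3 + q^4) has coefficients 1,1,1,1,1,0,0,0,0,0 for degrees 0…9.
Multiplying by (1 + 2q^2 + q^3) gives running coefficients 1,1,3,4,4,3,3,1,0,0 for degrees 0…9.
Finally multiplying by (1 + q + q^2 + q^3 + q^4 + q^5), the product of all factors after the first has coefficients 1,2,5,9,13,16,18,18,15,11 for degrees 0…9.
[q^9] = 1·11 + 1·16 + 1·9 = 36.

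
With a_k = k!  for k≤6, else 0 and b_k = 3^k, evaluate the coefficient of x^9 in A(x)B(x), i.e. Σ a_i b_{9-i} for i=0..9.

Write out a_i and b_{9-i} for i = 0,…,9 and sum the products.
Σ = 1·19683 + 1·6561 + 2·2187 + 6·729 + 24·243 + 120·81 + 720·27 + 0·9 + 0·3 + 0·1 = 69984.

69984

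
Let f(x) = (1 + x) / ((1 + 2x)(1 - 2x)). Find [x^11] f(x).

1024

Partial fractions give a closed form: a_n = (1/4)·(-2)^n + (3/4)·2^n.
At n = 11: a_11 = 1024.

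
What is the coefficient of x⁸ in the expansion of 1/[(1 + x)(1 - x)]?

Partial fractions give a closed form: a_n = (1/2)·(-1)^n + (1/2)·1^n.
At n = 8: a_8 = 1.

1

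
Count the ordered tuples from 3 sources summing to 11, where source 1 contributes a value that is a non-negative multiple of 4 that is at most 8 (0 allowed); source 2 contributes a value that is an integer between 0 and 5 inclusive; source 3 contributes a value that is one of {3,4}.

3

The generating function for the choices is (1 + y⁴ + y⁸)·(1 + y + y² + y³ + y⁴ + y⁵)·(y³ + y⁴); the count is [y¹¹].
(1 + y⁴ + y⁸) has coefficients 1,0,0,0,1,0,0,0,1 for degrees 0…8.
(1 + y + y² + y³ + y⁴ + y⁵) has coefficients 1,1,1,1,1,1,0,0,0,0,0,0 for degrees 0…11.
Finally multiplying by (y³ + y⁴), the product of all factors after the first has coefficients 0,0,0,1,2,2,2,2,2,1,0,0 for degrees 0…11.
[y¹¹] = 1·0 + 1·2 + 1·1 = 3.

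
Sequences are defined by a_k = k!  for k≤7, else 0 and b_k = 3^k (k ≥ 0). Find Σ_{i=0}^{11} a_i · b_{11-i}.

The convolution is the x^11 coefficient of A(x)B(x).
Σ = 1·177147 + 1·59049 + 2·19683 + 6·6561 + 24·2187 + 120·729 + 720·243 + 5040·81 + 0·27 + 0·9 + 0·3 + 0·1 = 1038096.

1038096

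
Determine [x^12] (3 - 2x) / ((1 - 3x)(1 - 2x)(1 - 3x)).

42016607

The denominator gives the recurrence a_n = 8a_(n−1) − 21a_(n−2) + 18a_(n−3) for n ≥ 3; the numerator fixes a_0 = 3, a_1 = 22, a_2 = 113.
Iterating: 3, 22, 113, 496, 1991, 7546, 27485, 97252, 336659, 1145710, 3846377, 12770968, 42016607, so a_12 = 42016607.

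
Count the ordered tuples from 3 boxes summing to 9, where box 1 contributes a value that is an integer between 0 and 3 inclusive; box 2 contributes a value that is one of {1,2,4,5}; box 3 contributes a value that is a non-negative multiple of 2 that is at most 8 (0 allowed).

8

The generating function for the choices is (1 + q + q^2 + q^3)·(q + q^2 + q^4 + q^5)·(1 + q^2 + q^4 + q^6 + q^8); the count is [q^9].
(1 + q + q^2 + q^3) has coefficients 1,1,1,1 for degrees 0…3.
(q + q^2 + q^4 + q^5) has coefficients 0,1,1,0,1,1,0,0,0,0 for degrees 0…9.
Finally multiplying by (1 + q^2 + q^4 + q^6 + q^8), the product of all factors after the first has coefficients 0,1,1,1,2,2,2,2,2,2 for degrees 0…9.
[q^9] = 1·2 + 1·2 + 1·2 + 1·2 = 8.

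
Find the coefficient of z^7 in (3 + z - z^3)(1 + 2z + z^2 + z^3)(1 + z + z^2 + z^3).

(3 + z - z^3) has coefficients 3,1,0,-1 for degrees 0…3.
(1 + 2z + z^2 + z^3) has coefficients 1,2,1,1,0,0,0,0 for degrees 0…7.
Finally multiplying by (1 + z + z^2 + z^3), the product of all factors after the first has coefficients 1,3,4,5,4,2,1,0 for degrees 0…7.
[z^7] = 3·0 + 1·1 − 1·4 = -3.

-3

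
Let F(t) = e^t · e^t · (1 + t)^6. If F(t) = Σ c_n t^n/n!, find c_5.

12032

The EGF product rule gives c_5 = Σ_{k_1+k_2+k_3=5} C(5; k_1,k_2,k_3) · ∏ g_i(k_i), where e^t gives (1)^k; e^t gives (1)^k; (1+t)^6 gives the falling factorial (6)_k.
g_1(k) for k = 0…5: 1, 1, 1, 1, 1, 1.
g_2(k) for k = 0…5: 1, 1, 1, 1, 1, 1.
g_3(k) for k = 0…5: 1, 6, 30, 120, 360, 720.
First combine the last two factors: h(k) = Σ_j C(k,j)·g_2(j)·g_3(k−j) for k = 0…5: 1, 7, 43, 229, 1045, 4051.
c_5 = Σ_k C(5,k)·g_1(k)·h(5−k) = 1·1·4051 + 5·1·1045 + 10·1·229 + 10·1·43 + 5·1·7 + 1·1·1 = 4051 + 5225 + 2290 + 430 + 35 + 1 = 12032.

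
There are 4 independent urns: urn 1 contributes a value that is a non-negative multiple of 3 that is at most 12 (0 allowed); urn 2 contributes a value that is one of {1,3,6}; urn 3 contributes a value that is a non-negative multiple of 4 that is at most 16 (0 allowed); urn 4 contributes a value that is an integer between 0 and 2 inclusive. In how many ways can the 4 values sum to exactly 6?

The generating function for the choices is (1 + z^3 + z^6 + z^9 + z^12)·(z + z^3 + z^6)·(1 + z^4 + z^8 + z^12 + z^16)·(1 + z + z^2); the count is [z^6].
(1 + z^3 + z^6 + z^9 + z^12) has coefficients 1,0,0,1,0,0,1 for degrees 0…6.
(z + z^3 + z^6) has coefficients 0,1,0,1,0,0,1 for degrees 0…6.
Multiplying by (1 + z^4 + z^8 + z^12 + z^16) gives running coefficients 0,1,0,1,0,1,1 for degrees 0…6.
Finally multiplying by (1 + z + z^2), the product of all factors after the first has coefficients 0,1,1,2,1,2,2 for degrees 0…6.
[z^6] = 1·2 + 1·2 + 1·0 = 4.

4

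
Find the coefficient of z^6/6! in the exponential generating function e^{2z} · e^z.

729

The EGF product rule gives c_6 = Σ_{k_1+k_2=6} C(6; k_1,k_2) · ∏ g_i(k_i), where e^{2z} gives (2)^k; e^z gives (1)^k.
g_1(k) for k = 0…6: 1, 2, 4, 8, 16, 32, 64.
g_2(k) for k = 0…6: 1, 1, 1, 1, 1, 1, 1.
c_6 = Σ_k C(6,k)·g_1(k)·g_2(6−k) = 1·1·1 + 6·2·1 + 15·4·1 + 20·8·1 + 15·16·1 + 6·32·1 + 1·64·1 = 1 + 12 + 60 + 160 + 240 + 192 + 64 = 729.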